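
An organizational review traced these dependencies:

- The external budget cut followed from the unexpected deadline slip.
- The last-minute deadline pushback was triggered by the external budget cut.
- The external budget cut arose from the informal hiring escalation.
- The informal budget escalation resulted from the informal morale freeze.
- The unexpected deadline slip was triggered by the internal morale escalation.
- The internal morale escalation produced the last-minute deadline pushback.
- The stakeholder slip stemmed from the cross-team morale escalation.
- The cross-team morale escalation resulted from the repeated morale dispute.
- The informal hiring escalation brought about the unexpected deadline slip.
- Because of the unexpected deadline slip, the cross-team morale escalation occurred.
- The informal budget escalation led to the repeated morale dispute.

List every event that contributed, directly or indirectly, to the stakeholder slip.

Immediate cause of the stakeholder slip: the cross-team morale escalation.
Further upstream: the informal hiring escalation, the internal morale escalation, the unexpected deadline slip, the informal morale freeze, the informal budget escalation, the repeated morale dispute.

the cross-team morale escalation, the informal budget escalation, the informal hiring escalation, the informal morale freeze, the internal morale escalation, the repeated morale dispute, the unexpected deadline slip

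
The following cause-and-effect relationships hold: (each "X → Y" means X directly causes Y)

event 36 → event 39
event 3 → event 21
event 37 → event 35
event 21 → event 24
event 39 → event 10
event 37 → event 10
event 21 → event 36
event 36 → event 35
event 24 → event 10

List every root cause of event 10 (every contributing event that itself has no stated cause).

Tracing upstream from event 10: event 10 ← event 24 ← event 21 ← event 3.
A separate upstream branch: event 10 ← event 37.
Each of those chain origins has no stated cause.

event 3, event 37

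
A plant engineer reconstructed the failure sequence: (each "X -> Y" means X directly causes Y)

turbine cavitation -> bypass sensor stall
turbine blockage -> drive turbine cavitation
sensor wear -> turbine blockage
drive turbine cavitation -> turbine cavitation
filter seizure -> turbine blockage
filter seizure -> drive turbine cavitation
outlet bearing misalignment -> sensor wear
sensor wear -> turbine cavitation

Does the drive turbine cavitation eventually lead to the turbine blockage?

The drive turbine cavitation leads to the turbine cavitation, the bypass sensor stall; the turbine blockage is not among them.

No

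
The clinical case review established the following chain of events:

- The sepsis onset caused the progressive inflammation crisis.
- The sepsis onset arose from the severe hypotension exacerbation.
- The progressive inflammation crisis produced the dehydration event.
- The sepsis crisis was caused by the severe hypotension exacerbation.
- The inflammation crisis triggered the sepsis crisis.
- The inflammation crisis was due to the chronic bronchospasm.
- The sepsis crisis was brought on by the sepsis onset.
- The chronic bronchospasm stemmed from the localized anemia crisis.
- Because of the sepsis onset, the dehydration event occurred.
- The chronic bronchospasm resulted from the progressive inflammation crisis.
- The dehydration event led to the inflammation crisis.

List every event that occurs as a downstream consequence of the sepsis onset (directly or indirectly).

Direct effects: the progressive inflammation crisis, the dehydration event, the sepsis crisis.
2 steps out: the chronic bronchospasm, the inflammation crisis.
Not reachable from it: the severe hypotension exacerbation, the localized anemia crisis.

the chronic bronchospasm, the dehydration event, the inflammation crisis, the progressive inflammation crisis, the sepsis crisis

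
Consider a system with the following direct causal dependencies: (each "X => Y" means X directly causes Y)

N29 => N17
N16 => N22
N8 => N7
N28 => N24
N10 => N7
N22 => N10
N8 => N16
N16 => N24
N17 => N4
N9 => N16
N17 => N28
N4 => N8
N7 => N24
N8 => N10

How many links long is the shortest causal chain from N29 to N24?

3

Shortest chain: N29 → N17 → N28 → N24.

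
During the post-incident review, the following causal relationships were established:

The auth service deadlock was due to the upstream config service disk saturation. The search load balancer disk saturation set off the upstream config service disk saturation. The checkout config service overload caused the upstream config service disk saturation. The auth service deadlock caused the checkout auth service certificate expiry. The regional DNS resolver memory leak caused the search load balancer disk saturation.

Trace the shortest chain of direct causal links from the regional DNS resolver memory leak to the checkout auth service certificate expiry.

the regional DNS resolver memory leak → the search load balancer disk saturation
the search load balancer disk saturation → the upstream config service disk saturation
the upstream config service disk saturation → the auth service deadlock
the auth service deadlock → the checkout auth service certificate expiry
Length: 4 steps.

the regional DNS resolver memory leak → the search load balancer disk saturation → the upstream config service disk saturation → the auth service deadlock → the checkout auth service certificate expiry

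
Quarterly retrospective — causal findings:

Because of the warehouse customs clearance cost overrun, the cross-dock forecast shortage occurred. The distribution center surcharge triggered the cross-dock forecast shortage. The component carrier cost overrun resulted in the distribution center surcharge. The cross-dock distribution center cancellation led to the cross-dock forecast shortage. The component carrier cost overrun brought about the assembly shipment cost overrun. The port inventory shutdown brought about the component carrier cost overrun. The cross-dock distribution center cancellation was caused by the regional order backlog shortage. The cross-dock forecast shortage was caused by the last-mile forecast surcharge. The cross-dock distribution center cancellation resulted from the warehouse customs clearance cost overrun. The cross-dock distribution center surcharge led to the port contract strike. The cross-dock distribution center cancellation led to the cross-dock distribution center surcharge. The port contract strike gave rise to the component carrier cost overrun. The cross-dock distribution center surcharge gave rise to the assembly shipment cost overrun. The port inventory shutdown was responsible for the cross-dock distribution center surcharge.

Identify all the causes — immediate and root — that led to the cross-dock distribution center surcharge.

Immediate causes of the cross-dock distribution center surcharge: the port inventory shutdown, the cross-dock distribution center cancellation.
Further upstream: the regional order backlog shortage, the warehouse customs clearance cost overrun.

the cross-dock distribution center cancellation, the port inventory shutdown, the regional order backlog shortage, the warehouse customs clearance cost overrun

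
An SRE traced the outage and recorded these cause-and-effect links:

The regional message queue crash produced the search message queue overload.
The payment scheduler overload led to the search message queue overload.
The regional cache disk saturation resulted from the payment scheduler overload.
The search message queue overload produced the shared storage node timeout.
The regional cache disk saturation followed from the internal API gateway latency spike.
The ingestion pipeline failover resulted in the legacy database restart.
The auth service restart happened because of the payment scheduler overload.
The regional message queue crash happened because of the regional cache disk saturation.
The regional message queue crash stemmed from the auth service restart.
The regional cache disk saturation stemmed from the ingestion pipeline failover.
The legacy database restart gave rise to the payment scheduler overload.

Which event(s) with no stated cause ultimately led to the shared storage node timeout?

Tracing upstream from the shared storage node timeout: the shared storage node timeout ← the search message queue overload ← the payment scheduler overload ← the legacy database restart ← the ingestion pipeline failover.
A separate upstream branch: the shared storage node timeout ← the search message queue overload ← the regional message queue crash ← the regional cache disk saturation ← the internal API gateway latency spike.
Each of those chain origins has no stated cause.

the ingestion pipeline failover, the internal API gateway latency spike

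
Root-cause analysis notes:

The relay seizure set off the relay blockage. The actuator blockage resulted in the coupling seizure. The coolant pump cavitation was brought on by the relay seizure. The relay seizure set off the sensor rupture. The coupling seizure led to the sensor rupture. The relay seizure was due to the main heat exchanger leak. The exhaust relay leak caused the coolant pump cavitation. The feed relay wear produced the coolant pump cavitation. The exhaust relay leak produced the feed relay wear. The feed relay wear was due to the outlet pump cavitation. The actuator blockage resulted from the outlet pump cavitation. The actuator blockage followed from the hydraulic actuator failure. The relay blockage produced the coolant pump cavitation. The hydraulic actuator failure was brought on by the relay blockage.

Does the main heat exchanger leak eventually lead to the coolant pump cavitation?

Yes

There is a causal chain: the main heat exchanger leak → the relay seizure → the coolant pump cavitation.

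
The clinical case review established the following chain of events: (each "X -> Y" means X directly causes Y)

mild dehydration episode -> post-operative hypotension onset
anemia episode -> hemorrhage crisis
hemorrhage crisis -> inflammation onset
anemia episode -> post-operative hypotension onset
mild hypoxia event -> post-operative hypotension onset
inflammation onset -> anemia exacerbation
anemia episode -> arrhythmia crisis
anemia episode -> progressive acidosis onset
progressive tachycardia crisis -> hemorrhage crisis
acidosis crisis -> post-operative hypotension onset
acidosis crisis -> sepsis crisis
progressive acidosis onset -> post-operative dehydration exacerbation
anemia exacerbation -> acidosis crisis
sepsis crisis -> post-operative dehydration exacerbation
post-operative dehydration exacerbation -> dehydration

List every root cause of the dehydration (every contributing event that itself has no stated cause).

Tracing upstream from the dehydration: the dehydration ← the post-operative dehydration exacerbation ← the sepsis crisis ← the acidosis crisis ← the anemia exacerbation ← the inflammation onset ← the hemorrhage crisis ← the progressive tachycardia crisis.
A separate upstream branch: the dehydration ← the post-operative dehydration exacerbation ← the progressive acidosis onset ← the anemia episode.
Each of those chain origins has no stated cause.

the anemia episode, the progressive tachycardia crisis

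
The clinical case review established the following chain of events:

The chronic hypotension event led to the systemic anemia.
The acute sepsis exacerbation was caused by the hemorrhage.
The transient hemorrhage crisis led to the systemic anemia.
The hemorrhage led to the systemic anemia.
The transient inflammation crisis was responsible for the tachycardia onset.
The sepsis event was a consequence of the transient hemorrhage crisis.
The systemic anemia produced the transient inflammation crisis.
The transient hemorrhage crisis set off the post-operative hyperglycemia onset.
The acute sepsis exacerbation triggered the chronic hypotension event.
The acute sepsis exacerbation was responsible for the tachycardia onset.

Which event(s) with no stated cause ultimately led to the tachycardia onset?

Tracing upstream from the tachycardia onset: the tachycardia onset ← the acute sepsis exacerbation ← the hemorrhage.
A separate upstream branch: the tachycardia onset ← the transient inflammation crisis ← the systemic anemia ← the transient hemorrhage crisis.
Each of those chain origins has no stated cause.

the hemorrhage, the transient hemorrhage crisis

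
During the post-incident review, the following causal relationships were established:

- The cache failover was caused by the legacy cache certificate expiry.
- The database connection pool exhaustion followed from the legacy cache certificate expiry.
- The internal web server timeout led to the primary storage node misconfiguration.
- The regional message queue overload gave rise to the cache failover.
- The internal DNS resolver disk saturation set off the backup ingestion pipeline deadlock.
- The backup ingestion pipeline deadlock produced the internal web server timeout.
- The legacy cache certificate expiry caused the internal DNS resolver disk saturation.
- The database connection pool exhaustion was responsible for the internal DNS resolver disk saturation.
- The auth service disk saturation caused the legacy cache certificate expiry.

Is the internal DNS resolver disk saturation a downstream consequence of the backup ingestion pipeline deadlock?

The backup ingestion pipeline deadlock leads to the internal web server timeout, the primary storage node misconfiguration; the internal DNS resolver disk saturation is not among them.

No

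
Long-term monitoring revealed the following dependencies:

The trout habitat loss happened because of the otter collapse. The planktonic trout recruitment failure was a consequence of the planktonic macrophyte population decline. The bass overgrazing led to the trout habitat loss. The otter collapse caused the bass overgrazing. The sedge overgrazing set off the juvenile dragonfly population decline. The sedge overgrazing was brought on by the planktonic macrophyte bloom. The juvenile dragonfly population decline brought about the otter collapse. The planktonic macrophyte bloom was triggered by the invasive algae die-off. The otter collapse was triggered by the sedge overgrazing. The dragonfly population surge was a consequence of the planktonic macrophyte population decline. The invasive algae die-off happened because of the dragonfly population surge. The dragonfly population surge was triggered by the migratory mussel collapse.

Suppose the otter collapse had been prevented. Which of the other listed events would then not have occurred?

Downstream of the otter collapse: the bass overgrazing, the trout habitat loss.

the bass overgrazing, the trout habitat loss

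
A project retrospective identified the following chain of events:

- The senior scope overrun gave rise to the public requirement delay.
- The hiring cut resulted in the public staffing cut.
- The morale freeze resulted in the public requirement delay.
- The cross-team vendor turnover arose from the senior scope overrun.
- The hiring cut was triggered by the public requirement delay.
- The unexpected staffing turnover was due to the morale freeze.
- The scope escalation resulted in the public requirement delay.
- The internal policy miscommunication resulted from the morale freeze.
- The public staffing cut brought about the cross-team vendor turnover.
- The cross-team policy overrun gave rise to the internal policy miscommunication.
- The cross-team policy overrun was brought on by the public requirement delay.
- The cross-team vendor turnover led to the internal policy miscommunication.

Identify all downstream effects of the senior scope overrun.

the cross-team policy overrun, the cross-team vendor turnover, the hiring cut, the internal policy miscommunication, the public requirement delay, the public staffing cut

Direct effects: the public requirement delay, the cross-team vendor turnover.
2 steps out: the hiring cut, the cross-team policy overrun, the internal policy miscommunication.
3 steps out: the public staffing cut.
Not reachable from it: the morale freeze, the unexpected staffing turnover, the scope escalation.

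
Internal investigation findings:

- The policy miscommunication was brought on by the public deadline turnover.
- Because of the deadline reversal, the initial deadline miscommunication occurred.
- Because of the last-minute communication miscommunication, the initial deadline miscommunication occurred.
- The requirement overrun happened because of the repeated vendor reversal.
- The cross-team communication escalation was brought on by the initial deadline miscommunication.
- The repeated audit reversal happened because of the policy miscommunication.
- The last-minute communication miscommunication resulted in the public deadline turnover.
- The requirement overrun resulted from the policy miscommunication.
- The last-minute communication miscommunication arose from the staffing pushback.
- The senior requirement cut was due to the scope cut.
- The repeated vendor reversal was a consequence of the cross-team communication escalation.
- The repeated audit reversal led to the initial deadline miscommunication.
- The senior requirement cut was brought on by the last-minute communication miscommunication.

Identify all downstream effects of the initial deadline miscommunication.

the cross-team communication escalation, the repeated vendor reversal, the requirement overrun

Direct effects: the cross-team communication escalation.
2 steps out: the repeated vendor reversal.
3 steps out: the requirement overrun.
Not reachable from it: the scope cut, the staffing pushback, the last-minute communication miscommunication, the senior requirement cut, the public deadline turnover, the policy miscommunication, the deadline reversal, the repeated audit reversal.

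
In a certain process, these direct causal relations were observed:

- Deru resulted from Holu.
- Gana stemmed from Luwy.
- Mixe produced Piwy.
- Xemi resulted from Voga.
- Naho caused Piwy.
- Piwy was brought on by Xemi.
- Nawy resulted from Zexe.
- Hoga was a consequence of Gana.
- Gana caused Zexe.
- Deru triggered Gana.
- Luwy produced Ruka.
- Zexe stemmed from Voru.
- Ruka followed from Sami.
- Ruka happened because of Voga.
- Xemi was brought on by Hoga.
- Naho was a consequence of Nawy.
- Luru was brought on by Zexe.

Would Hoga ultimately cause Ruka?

No

Hoga leads to Xemi, Piwy; Ruka is not among them.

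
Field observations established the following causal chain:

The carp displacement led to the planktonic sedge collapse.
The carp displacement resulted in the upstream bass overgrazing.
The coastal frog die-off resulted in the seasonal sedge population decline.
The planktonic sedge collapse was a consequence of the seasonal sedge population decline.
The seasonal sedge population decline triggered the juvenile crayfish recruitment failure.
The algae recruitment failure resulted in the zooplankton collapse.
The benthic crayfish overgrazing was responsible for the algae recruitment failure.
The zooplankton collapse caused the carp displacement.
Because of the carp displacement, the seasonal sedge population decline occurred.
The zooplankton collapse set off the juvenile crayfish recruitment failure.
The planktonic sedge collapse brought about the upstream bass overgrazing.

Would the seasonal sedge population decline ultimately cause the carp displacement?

The seasonal sedge population decline leads to the planktonic sedge collapse, the juvenile crayfish recruitment failure, the upstream bass overgrazing; the carp displacement is not among them.

No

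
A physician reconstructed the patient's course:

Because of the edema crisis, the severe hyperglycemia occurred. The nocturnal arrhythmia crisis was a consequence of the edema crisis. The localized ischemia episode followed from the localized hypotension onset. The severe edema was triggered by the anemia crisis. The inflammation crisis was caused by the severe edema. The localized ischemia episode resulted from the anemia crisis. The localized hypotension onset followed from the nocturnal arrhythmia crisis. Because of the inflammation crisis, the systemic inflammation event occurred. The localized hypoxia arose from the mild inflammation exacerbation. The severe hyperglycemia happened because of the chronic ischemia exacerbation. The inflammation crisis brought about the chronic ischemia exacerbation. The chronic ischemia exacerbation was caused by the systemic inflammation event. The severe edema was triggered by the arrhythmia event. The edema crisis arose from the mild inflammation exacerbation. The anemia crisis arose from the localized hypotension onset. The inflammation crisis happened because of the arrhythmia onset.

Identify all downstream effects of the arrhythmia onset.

Direct effects: the inflammation crisis.
2 steps out: the systemic inflammation event, the chronic ischemia exacerbation.
3 steps out: the severe hyperglycemia.
Not reachable from it: the mild inflammation exacerbation, the edema crisis, the nocturnal arrhythmia crisis, the localized hypoxia, the localized hypotension onset, the anemia crisis, the arrhythmia event, the severe edema, the localized ischemia episode.

the chronic ischemia exacerbation, the inflammation crisis, the severe hyperglycemia, the systemic inflammation event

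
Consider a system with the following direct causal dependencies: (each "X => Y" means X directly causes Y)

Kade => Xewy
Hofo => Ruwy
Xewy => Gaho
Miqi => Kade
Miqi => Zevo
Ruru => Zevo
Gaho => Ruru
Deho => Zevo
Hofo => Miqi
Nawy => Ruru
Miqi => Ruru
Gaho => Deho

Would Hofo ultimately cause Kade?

Yes

There is a causal chain: Hofo → Miqi → Kade.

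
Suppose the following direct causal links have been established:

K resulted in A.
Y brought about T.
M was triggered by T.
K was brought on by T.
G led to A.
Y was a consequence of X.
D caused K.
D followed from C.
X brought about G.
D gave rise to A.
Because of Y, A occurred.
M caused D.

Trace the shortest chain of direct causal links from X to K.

X → Y
Y → T
T → K
Length: 3 steps.

X → Y → T → K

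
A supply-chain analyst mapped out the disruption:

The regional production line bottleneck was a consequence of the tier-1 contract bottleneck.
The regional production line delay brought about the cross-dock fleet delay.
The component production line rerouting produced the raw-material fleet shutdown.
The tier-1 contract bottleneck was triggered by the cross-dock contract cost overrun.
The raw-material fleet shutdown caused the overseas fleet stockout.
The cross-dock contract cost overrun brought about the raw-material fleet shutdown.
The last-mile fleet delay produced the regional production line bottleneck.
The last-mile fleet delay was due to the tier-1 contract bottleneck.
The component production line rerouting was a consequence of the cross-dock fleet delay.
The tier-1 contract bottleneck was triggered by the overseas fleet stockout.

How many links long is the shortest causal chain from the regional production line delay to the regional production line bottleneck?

6

Shortest chain: the regional production line delay → the cross-dock fleet delay → the component production line rerouting → the raw-material fleet shutdown → the overseas fleet stockout → the tier-1 contract bottleneck → the regional production line bottleneck.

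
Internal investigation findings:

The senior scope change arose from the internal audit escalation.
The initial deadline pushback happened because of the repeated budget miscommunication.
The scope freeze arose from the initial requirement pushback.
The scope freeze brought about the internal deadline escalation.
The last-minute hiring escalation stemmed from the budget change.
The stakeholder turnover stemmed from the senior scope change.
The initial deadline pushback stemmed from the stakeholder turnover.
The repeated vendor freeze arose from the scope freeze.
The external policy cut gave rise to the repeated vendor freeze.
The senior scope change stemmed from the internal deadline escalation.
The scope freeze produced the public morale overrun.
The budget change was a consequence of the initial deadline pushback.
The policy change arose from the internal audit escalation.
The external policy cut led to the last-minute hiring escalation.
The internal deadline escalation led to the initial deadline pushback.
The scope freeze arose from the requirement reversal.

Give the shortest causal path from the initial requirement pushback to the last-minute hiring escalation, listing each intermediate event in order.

the initial requirement pushback → the scope freeze
the scope freeze → the internal deadline escalation
the internal deadline escalation → the initial deadline pushback
the initial deadline pushback → the budget change
the budget change → the last-minute hiring escalation
Length: 5 steps.

the initial requirement pushback → the scope freeze → the internal deadline escalation → the initial deadline pushback → the budget change → the last-minute hiring escalation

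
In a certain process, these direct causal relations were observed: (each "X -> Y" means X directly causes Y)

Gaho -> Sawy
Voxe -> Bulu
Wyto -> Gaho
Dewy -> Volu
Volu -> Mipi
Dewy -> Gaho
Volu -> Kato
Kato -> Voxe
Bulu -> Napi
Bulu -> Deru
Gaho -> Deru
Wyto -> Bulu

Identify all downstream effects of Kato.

Bulu, Deru, Napi, Voxe

Direct effects: Voxe.
2 steps out: Bulu.
3 steps out: Napi, Deru.
Not reachable from it: Dewy, Volu, Mipi, Wyto, Gaho, Sawy.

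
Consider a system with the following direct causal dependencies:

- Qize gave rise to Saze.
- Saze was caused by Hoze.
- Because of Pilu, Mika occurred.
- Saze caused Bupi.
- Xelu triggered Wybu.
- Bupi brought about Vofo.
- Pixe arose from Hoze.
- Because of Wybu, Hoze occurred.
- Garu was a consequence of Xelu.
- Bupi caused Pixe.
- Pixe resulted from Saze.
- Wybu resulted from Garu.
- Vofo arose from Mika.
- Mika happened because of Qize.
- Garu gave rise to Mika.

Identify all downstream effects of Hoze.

Bupi, Pixe, Saze, Vofo

Direct effects: Saze, Pixe.
2 steps out: Bupi.
3 steps out: Vofo.
Not reachable from it: Xelu, Garu, Qize, Pilu, Mika, Wybu.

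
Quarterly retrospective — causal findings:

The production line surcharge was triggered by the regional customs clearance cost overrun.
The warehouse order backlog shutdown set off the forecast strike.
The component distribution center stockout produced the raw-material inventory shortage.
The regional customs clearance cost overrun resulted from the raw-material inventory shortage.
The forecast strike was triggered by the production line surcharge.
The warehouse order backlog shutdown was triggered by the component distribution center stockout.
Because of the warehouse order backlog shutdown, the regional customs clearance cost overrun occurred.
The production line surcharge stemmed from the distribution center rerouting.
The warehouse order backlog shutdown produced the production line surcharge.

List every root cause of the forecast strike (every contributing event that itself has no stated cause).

the component distribution center stockout, the distribution center rerouting

Tracing upstream from the forecast strike: the forecast strike ← the warehouse order backlog shutdown ← the component distribution center stockout.
A separate upstream branch: the forecast strike ← the production line surcharge ← the distribution center rerouting.
Each of those chain origins has no stated cause.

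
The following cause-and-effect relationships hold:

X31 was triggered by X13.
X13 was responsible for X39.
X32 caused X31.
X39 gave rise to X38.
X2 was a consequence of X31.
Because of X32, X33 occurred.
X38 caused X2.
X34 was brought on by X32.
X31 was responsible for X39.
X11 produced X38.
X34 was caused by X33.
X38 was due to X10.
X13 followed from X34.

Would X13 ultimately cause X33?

No

X13 leads to X31, X39, X38, X2; X33 is not among them.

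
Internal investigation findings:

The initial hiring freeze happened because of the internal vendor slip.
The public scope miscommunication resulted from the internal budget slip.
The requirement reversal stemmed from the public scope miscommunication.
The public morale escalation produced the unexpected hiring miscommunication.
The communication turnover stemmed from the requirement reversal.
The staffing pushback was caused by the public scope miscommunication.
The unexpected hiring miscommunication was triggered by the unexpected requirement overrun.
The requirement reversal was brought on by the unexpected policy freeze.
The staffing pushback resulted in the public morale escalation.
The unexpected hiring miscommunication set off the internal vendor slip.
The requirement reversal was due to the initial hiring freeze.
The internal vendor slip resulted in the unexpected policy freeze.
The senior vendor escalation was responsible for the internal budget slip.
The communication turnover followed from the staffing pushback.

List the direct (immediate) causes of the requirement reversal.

the initial hiring freeze, the public scope miscommunication, the unexpected policy freeze

Upstream contributors include the senior vendor escalation, the internal budget slip, the staffing pushback, the public morale escalation, the unexpected hiring miscommunication, the internal vendor slip, the unexpected requirement overrun, but only the initial hiring freeze, the public scope miscommunication, the unexpected policy freeze feed directly into the requirement reversal.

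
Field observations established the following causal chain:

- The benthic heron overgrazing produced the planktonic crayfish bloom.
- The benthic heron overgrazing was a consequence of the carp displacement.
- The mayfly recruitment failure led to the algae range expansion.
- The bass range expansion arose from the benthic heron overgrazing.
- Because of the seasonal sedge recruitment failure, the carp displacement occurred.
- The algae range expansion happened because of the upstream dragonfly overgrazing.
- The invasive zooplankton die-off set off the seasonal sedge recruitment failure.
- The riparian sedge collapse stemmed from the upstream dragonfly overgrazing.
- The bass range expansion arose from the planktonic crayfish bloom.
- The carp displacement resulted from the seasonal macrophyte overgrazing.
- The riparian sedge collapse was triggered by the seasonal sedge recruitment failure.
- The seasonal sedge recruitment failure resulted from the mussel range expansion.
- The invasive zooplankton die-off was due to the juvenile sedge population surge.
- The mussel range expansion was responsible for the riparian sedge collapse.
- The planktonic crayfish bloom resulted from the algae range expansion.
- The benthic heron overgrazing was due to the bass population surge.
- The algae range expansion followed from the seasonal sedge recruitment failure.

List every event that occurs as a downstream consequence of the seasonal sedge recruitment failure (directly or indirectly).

the algae range expansion, the bass range expansion, the benthic heron overgrazing, the carp displacement, the planktonic crayfish bloom, the riparian sedge collapse

Direct effects: the riparian sedge collapse, the carp displacement, the algae range expansion.
2 steps out: the benthic heron overgrazing, the planktonic crayfish bloom.
3 steps out: the bass range expansion.
Not reachable from it: the upstream dragonfly overgrazing, the juvenile sedge population surge, the invasive zooplankton die-off, the bass population surge, the mayfly recruitment failure, the mussel range expansion, the seasonal macrophyte overgrazing.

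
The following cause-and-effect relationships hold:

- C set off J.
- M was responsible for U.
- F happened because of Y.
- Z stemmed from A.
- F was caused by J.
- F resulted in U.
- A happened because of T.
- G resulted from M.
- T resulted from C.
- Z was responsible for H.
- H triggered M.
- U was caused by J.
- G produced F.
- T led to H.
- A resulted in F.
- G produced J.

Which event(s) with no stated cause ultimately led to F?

Tracing upstream from F: F ← Y.
A separate upstream branch: F ← J ← C.
Each of those chain origins has no stated cause.

C, Y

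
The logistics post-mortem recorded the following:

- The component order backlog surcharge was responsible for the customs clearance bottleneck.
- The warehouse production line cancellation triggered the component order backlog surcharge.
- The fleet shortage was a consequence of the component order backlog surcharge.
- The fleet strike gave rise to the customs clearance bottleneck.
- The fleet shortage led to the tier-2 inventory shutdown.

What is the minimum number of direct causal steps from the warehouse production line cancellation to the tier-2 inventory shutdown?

3

Shortest chain: the warehouse production line cancellation → the component order backlog surcharge → the fleet shortage → the tier-2 inventory shutdown.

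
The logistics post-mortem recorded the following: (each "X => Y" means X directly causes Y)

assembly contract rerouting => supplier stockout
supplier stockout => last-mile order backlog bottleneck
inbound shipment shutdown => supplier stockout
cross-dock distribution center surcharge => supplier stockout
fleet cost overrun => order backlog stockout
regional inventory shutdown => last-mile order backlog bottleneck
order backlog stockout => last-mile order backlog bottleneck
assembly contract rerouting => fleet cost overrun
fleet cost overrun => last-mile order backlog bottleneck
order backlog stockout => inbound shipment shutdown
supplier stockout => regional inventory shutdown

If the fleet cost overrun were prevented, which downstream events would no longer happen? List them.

Downstream of the fleet cost overrun: the order backlog stockout, the inbound shipment shutdown, the supplier stockout, the regional inventory shutdown, the last-mile order backlog bottleneck.
Of those, still caused via another path: the supplier stockout, the regional inventory shutdown, the last-mile order backlog bottleneck.
The remainder have no surviving cause.

the inbound shipment shutdown, the order backlog stockout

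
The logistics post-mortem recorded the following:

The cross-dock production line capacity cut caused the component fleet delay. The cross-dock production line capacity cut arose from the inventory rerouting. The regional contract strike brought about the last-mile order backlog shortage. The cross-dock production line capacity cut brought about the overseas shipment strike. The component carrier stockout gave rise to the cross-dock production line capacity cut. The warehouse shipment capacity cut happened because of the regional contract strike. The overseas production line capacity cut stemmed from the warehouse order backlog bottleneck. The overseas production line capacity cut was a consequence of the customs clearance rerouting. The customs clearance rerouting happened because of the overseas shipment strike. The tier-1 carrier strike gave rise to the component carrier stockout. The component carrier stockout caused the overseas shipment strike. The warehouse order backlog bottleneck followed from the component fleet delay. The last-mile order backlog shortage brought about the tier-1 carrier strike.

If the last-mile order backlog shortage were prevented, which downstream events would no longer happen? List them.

Downstream of the last-mile order backlog shortage: the tier-1 carrier strike, the component carrier stockout, the cross-dock production line capacity cut, the component fleet delay, the overseas shipment strike, the customs clearance rerouting, the warehouse order backlog bottleneck, the overseas production line capacity cut.
Of those, still caused via another path: the cross-dock production line capacity cut, the component fleet delay, the overseas shipment strike, the customs clearance rerouting, the warehouse order backlog bottleneck, the overseas production line capacity cut.
The remainder have no surviving cause.

the component carrier stockout, the tier-1 carrier strike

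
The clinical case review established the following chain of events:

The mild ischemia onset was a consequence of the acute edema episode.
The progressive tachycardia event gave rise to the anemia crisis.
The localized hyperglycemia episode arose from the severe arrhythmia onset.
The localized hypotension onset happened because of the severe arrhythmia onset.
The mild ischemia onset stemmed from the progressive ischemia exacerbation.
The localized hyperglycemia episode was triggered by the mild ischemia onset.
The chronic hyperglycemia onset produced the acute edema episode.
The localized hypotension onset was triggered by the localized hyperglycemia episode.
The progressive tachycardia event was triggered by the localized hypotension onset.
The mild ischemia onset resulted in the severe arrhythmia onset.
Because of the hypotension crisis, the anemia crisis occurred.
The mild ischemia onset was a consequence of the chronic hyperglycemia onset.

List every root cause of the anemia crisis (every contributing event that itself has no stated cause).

Tracing upstream from the anemia crisis: the anemia crisis ← the progressive tachycardia event ← the localized hypotension onset ← the severe arrhythmia onset ← the mild ischemia onset ← the chronic hyperglycemia onset.
A separate upstream branch: the anemia crisis ← the progressive tachycardia event ← the localized hypotension onset ← the severe arrhythmia onset ← the mild ischemia onset ← the progressive ischemia exacerbation.
A separate upstream branch: the anemia crisis ← the hypotension crisis.
Each of those chain origins has no stated cause.

the chronic hyperglycemia onset, the hypotension crisis, the progressive ischemia exacerbation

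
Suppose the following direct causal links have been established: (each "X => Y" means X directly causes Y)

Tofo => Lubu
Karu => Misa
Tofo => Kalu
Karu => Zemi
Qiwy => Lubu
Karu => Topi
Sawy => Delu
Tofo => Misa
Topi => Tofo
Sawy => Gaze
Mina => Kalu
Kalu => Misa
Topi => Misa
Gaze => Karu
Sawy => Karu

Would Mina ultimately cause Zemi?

Mina leads to Kalu, Misa; Zemi is not among them.

No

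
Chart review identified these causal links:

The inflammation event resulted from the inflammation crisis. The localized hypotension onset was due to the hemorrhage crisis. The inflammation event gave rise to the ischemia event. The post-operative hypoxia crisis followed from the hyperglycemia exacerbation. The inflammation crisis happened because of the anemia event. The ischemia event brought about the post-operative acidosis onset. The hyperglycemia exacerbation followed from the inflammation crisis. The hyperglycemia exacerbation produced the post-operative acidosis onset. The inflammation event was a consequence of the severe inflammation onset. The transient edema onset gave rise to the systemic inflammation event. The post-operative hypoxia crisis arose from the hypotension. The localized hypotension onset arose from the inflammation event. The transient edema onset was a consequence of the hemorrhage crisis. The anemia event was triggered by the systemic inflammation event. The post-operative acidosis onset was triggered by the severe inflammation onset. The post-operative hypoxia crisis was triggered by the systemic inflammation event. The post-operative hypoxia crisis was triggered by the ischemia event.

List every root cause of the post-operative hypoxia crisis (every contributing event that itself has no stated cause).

Tracing upstream from the post-operative hypoxia crisis: the post-operative hypoxia crisis ← the systemic inflammation event ← the transient edema onset ← the hemorrhage crisis.
A separate upstream branch: the post-operative hypoxia crisis ← the ischemia event ← the inflammation event ← the severe inflammation onset.
A separate upstream branch: the post-operative hypoxia crisis ← the hypotension.
Each of those chain origins has no stated cause.

the hemorrhage crisis, the hypotension, the severe inflammation onset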